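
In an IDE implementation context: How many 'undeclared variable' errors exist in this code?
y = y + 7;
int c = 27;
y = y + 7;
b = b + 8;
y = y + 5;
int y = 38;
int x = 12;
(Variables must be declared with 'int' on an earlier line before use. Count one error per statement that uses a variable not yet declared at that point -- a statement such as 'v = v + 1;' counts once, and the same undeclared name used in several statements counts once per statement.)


Scanning code line by line:
  Line 1: use 'y' -> ERROR (undeclared)
  Line 2: declare 'c' -> declared = ['c']
  Line 3: use 'y' -> ERROR (undeclared)
  Line 4: use 'b' -> ERROR (undeclared)
  Line 5: use 'y' -> ERROR (undeclared)
  Line 6: declare 'y' -> declared = ['c', 'y']
  Line 7: declare 'x' -> declared = ['c', 'x', 'y']
Total undeclared variable errors: 4

4


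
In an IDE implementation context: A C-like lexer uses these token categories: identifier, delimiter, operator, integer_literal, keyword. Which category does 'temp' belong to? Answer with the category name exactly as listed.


Token: 'temp'
Checking categories:
  identifier: YES
  integer_literal: no
  operator: no
  keyword: no
  delimiter: no
Category: identifier

identifier


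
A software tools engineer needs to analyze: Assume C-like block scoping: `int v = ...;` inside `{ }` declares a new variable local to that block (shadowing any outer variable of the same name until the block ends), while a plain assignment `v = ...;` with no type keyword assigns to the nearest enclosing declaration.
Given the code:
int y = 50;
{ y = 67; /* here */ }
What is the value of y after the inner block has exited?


Analyzing scoping rules:
Outer scope: declares y = 50
Inner block: 'y = 67;' has no type keyword, so it is an assignment to the outer y (no shadowing)
The assignment changed the outer variable itself, so the new value persists after the block -> 67
Result: 67

67


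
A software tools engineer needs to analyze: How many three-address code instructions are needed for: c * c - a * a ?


Expression: c * c - a * a
Generating three-address code (respecting * over +/- precedence):
  Instruction 1: t1 = c * c
  Instruction 2: t2 = a * a
  Instruction 3: t3 = t1 - t2
Total instructions: 3

3


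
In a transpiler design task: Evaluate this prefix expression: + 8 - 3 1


Parsing prefix expression: + 8 - 3 1
Step 1: Innermost operation '- 3 1'
  3 - 1 = 2
Step 2: Outer operation '+ 8 [2]'
  8 + 2 = 10

10


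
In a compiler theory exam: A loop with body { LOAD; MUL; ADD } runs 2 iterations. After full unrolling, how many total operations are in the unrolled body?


Loop body operations: LOAD, MUL, ADD (3 ops per iteration)
Unrolling 2 iterations:
  Iteration 1: LOAD, MUL, ADD (3 ops)
  Iteration 2: LOAD, MUL, ADD (3 ops)
Total: 2 iterations * 3 ops/iter = 6 operations

6


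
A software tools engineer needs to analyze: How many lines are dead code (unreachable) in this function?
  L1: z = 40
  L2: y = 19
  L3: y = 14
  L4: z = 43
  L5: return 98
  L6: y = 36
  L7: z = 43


Analyzing control flow:
  L1: reachable (before return)
  L2: reachable (before return)
  L3: reachable (before return)
  L4: reachable (before return)
  L5: reachable (return statement)
  L6: DEAD (after return at L5)
  L7: DEAD (after return at L5)
Return at L5, total lines = 7
Dead lines: L6 through L7
Count: 2

2


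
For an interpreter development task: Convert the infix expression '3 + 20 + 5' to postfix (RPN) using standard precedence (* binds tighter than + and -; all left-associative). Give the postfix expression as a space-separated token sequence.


Applying the shunting-yard algorithm:
  Operand 3 -> output
  Push '+' onto operator stack -> op-stack: [+]
  Operand 20 -> output
  See '+' (prec 1); top '+' (prec 1) >= it -> pop '+' to output
  Push '+' onto operator stack -> op-stack: [+]
  Operand 5 -> output
  End of input: pop '+' to output
Postfix result: 3 20 + 5 +

3 20 + 5 +


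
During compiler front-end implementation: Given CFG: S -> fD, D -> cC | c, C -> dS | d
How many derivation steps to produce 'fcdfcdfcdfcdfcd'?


Grammar: S -> fD, D -> cC | c, C -> dS | d
Deriving 'fcdfcdfcdfcdfcd':
Step 1: S -> fD => fD
Step 2: D -> cC => fcC
Step 3: C -> dS => fcdS
Step 4: S -> fD => fcdfD
Step 5: D -> cC => fcdfcC
Step 6: C -> dS => fcdfcdS
Step 7: S -> fD => fcdfcdfD
Step 8: D -> cC => fcdfcdfcC
Step 9: C -> dS => fcdfcdfcdS
Step 10: S -> fD => fcdfcdfcdfD
Step 11: D -> cC => fcdfcdfcdfcC
Step 12: C -> dS => fcdfcdfcdfcdS
Step 13: S -> fD => fcdfcdfcdfcdfD
Step 14: D -> cC => fcdfcdfcdfcdfcC
Step 15: C -> d => fcdfcdfcdfcdfcd
Total derivation steps: 15

15


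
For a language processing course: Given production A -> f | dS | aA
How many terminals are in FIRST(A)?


Production: A -> f | dS | aA
Examining each alternative for leading terminals:
  A -> f : first terminal = 'f'
  A -> dS : first terminal = 'd'
  A -> aA : first terminal = 'a'
FIRST(A) = {a, d, f}
Count: 3

3


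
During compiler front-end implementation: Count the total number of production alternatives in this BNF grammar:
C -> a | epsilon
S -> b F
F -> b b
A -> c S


Counting alternatives per rule:
  C: 2 alternative(s)
  S: 1 alternative(s)
  F: 1 alternative(s)
  A: 1 alternative(s)
Sum: 2 + 1 + 1 + 1 = 5

5


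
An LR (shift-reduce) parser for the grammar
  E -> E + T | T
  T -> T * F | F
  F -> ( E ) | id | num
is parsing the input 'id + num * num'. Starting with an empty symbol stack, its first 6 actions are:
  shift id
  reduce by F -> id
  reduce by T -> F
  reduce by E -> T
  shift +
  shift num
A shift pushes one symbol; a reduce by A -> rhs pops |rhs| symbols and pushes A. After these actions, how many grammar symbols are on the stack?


Tracking the symbol stack through each action:
  Action 1: shift 'id' : push -> stack = [id] (size 1)
  Action 2: reduce by F -> id : pop 1, push F -> stack = [F] (size 1)
  Action 3: reduce by T -> F : pop 1, push T -> stack = [T] (size 1)
  Action 4: reduce by E -> T : pop 1, push E -> stack = [E] (size 1)
  Action 5: shift '+' : push -> stack = [E, +] (size 2)
  Action 6: shift 'num' : push -> stack = [E, +, num] (size 3)
Final stack size: 3

3


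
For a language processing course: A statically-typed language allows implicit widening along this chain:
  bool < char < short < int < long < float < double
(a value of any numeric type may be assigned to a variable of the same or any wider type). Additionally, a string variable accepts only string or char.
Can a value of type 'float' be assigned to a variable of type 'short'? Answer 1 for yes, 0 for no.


Target variable type: short
Source value type: float
Numeric ranks: float=5, short=2
Widening allowed iff rank(source) <= rank(target): 5 <= 2? No
Result: 0

0


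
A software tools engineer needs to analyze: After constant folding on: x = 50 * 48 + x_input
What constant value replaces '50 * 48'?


Identifying constant sub-expression:
  Original: x = 50 * 48 + x_input
  50 and 48 are both compile-time constants
  Evaluating: 50 * 48 = 2400
  After folding: x = 2400 + x_input

2400


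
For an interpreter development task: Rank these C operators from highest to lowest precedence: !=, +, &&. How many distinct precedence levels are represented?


Looking up precedence for each operator:
  != -> precedence 3
  + -> precedence 5
  && -> precedence 2
Sorted highest to lowest: +, !=, &&
Distinct precedence values: [5, 3, 2]
Number of distinct levels: 3

3


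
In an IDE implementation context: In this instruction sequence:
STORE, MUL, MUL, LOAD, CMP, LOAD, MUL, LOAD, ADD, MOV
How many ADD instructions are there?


Scanning instruction sequence for ADD:
  Position 1: STORE
  Position 2: MUL
  Position 3: MUL
  Position 4: LOAD
  Position 5: CMP
  Position 6: LOAD
  Position 7: MUL
  Position 8: LOAD
  Position 9: ADD <- MATCH
  Position 10: MOV
Matches at positions: [9]
Total ADD count: 1

1


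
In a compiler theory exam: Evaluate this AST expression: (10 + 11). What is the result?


Expression: (10 + 11)
Evaluating step by step:
  10 + 11 = 21
Result: 21

21


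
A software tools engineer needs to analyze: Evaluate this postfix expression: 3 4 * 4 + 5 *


Processing tokens left to right:
Push 3, Push 4
Pop 3 and 4, compute 3 * 4 = 12, push 12
Push 4
Pop 12 and 4, compute 12 + 4 = 16, push 16
Push 5
Pop 16 and 5, compute 16 * 5 = 80, push 80
Stack result: 80

80


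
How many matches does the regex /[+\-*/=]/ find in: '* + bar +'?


Pattern: /[+\-*/=]/ (operators)
Input: '* + bar +'
Scanning for matches:
  Match 1: '*'
  Match 2: '+'
  Match 3: '+'
Total matches: 3

3


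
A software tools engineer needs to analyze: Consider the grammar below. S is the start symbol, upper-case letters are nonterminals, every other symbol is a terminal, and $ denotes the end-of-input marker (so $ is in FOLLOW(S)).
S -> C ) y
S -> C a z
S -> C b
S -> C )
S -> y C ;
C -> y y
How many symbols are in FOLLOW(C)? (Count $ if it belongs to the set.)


S is the start symbol and does not occur in any rule body, so FOLLOW(S) = {$}.
Examining every occurrence of C in a rule body:
  S -> C ) y : C is followed by terminal ')' -> add ')'
  S -> C a z : C is followed by terminal 'a' -> add 'a'
  S -> C b : C is followed by terminal 'b' -> add 'b'
  S -> C ) : C is followed by terminal ')' -> add ')' (already in the set)
  S -> y C ; : C is followed by terminal ';' -> add ';'
  C -> y y : C does not occur in the body -> contributes nothing
FOLLOW(C) = {), ;, a, b}
Count: 4

4


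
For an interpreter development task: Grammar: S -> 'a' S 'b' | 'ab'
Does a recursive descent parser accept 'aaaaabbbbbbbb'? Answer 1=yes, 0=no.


Grammar accepts strings of the form a^n b^n (n >= 1)
Word: 'aaaaabbbbbbbb'
Counting: 5 a's and 8 b's
Check: 5 == 8? No
Mismatch: a-count != b-count
Rejected

0


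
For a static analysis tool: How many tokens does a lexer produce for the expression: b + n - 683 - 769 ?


Scanning 'b + n - 683 - 769'
Token 1: 'b' -> identifier
Token 2: '+' -> operator
Token 3: 'n' -> identifier
Token 4: '-' -> operator
Token 5: '683' -> integer_literal
Token 6: '-' -> operator
Token 7: '769' -> integer_literal
Total tokens: 7

7


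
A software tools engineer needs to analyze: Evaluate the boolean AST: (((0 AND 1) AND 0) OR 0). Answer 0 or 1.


Step 1: Evaluate inner node
  0 AND 1 = 0
Step 2: Evaluate next node
  0 AND 0 = 0
Step 3: Evaluate root node
  0 OR 0 = 0

0


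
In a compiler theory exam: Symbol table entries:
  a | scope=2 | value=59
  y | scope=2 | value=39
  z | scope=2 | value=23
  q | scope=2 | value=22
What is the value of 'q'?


Searching symbol table for 'q':
  a | scope=2 | value=59
  y | scope=2 | value=39
  z | scope=2 | value=23
  q | scope=2 | value=22 <- MATCH
Found 'q' at scope 2 with value 22

22


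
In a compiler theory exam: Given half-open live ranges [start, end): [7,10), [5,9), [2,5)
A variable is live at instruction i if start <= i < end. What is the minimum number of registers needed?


Live ranges:
  Var0: [7, 10)
  Var1: [5, 9)
  Var2: [2, 5)
Sweep-line events (position, delta, active):
  pos=2 start -> active=1
  pos=5 end -> active=0
  pos=5 start -> active=1
  pos=7 start -> active=2
  pos=9 end -> active=1
  pos=10 end -> active=0
Maximum simultaneous active: 2
Minimum registers needed: 2

2


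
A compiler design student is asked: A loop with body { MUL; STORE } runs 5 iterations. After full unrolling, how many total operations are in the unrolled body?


Loop body operations: MUL, STORE (2 ops per iteration)
Unrolling 5 iterations:
  Iteration 1: MUL, STORE (2 ops)
  Iteration 2: MUL, STORE (2 ops)
  Iteration 3: MUL, STORE (2 ops)
  Iteration 4: MUL, STORE (2 ops)
  Iteration 5: MUL, STORE (2 ops)
Total: 5 iterations * 2 ops/iter = 10 operations

10


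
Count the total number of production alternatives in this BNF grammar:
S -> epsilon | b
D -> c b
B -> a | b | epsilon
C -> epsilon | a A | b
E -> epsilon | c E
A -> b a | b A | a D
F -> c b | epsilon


Counting alternatives per rule:
  S: 2 alternative(s)
  D: 1 alternative(s)
  B: 3 alternative(s)
  C: 3 alternative(s)
  E: 2 alternative(s)
  A: 3 alternative(s)
  F: 2 alternative(s)
Sum: 2 + 1 + 3 + 3 + 2 + 3 + 2 = 16

16


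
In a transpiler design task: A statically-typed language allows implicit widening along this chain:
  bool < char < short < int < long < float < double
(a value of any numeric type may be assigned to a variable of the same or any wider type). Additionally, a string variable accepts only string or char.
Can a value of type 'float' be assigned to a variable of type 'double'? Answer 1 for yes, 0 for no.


Target variable type: double
Source value type: float
Numeric ranks: float=5, double=6
Widening allowed iff rank(source) <= rank(target): 5 <= 6? Yes
Result: 1

1


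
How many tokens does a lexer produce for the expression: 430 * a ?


Scanning '430 * a'
Token 1: '430' -> integer_literal
Token 2: '*' -> operator
Token 3: 'a' -> identifier
Total tokens: 3

3


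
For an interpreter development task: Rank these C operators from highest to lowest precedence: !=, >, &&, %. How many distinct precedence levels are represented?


Looking up precedence for each operator:
  != -> precedence 3
  > -> precedence 4
  && -> precedence 2
  % -> precedence 6
Sorted highest to lowest: %, >, !=, &&
Distinct precedence values: [6, 4, 3, 2]
Number of distinct levels: 4

4


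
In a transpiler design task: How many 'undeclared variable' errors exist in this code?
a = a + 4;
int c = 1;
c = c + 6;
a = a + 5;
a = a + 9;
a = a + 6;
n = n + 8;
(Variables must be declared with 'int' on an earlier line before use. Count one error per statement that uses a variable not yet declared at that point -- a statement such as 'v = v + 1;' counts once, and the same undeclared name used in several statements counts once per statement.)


Scanning code line by line:
  Line 1: use 'a' -> ERROR (undeclared)
  Line 2: declare 'c' -> declared = ['c']
  Line 3: use 'c' -> OK (declared)
  Line 4: use 'a' -> ERROR (undeclared)
  Line 5: use 'a' -> ERROR (undeclared)
  Line 6: use 'a' -> ERROR (undeclared)
  Line 7: use 'n' -> ERROR (undeclared)
Total undeclared variable errors: 5

5


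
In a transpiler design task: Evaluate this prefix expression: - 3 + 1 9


Parsing prefix expression: - 3 + 1 9
Step 1: Innermost operation '+ 1 9'
  1 + 9 = 10
Step 2: Outer operation '- 3 [10]'
  3 - 10 = -7

-7


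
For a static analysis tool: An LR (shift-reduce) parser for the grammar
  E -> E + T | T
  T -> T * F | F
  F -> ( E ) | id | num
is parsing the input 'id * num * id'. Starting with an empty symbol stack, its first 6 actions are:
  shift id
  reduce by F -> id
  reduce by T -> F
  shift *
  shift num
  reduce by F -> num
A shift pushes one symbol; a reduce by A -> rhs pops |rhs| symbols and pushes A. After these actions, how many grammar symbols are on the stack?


Tracking the symbol stack through each action:
  Action 1: shift 'id' : push -> stack = [id] (size 1)
  Action 2: reduce by F -> id : pop 1, push F -> stack = [F] (size 1)
  Action 3: reduce by T -> F : pop 1, push T -> stack = [T] (size 1)
  Action 4: shift '*' : push -> stack = [T, *] (size 2)
  Action 5: shift 'num' : push -> stack = [T, *, num] (size 3)
  Action 6: reduce by F -> num : pop 1, push F -> stack = [T, *, F] (size 3)
Final stack size: 3

3


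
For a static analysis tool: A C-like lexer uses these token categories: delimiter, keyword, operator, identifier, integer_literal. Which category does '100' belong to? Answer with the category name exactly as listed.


Token: '100'
Checking categories:
  identifier: no
  integer_literal: YES
  operator: no
  keyword: no
  delimiter: no
Category: integer_literal

integer_literal


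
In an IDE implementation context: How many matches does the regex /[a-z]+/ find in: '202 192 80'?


Pattern: /[a-z]+/ (identifiers)
Input: '202 192 80'
Scanning for matches:
Total matches: 0

0


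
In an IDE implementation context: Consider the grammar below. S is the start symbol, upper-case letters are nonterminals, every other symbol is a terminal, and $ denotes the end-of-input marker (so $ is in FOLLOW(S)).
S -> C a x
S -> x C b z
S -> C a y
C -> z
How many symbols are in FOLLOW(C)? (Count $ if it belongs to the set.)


S is the start symbol and does not occur in any rule body, so FOLLOW(S) = {$}.
Examining every occurrence of C in a rule body:
  S -> C a x : C is followed by terminal 'a' -> add 'a'
  S -> x C b z : C is followed by terminal 'b' -> add 'b'
  S -> C a y : C is followed by terminal 'a' -> add 'a' (already in the set)
  C -> z : C does not occur in the body -> contributes nothing
FOLLOW(C) = {a, b}
Count: 2

2


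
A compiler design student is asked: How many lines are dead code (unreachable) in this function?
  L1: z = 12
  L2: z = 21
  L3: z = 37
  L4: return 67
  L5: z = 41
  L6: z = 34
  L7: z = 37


Analyzing control flow:
  L1: reachable (before return)
  L2: reachable (before return)
  L3: reachable (before return)
  L4: reachable (return statement)
  L5: DEAD (after return at L4)
  L6: DEAD (after return at L4)
  L7: DEAD (after return at L4)
Return at L4, total lines = 7
Dead lines: L5 through L7
Count: 3

3


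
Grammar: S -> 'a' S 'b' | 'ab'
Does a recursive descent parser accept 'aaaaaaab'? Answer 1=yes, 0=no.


Grammar accepts strings of the form a^n b^n (n >= 1)
Word: 'aaaaaaab'
Counting: 7 a's and 1 b's
Check: 7 == 1? No
Mismatch: a-count != b-count
Rejected

0


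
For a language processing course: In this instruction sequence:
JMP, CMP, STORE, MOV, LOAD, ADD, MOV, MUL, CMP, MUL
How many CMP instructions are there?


Scanning instruction sequence for CMP:
  Position 1: JMP
  Position 2: CMP <- MATCH
  Position 3: STORE
  Position 4: MOV
  Position 5: LOAD
  Position 6: ADD
  Position 7: MOV
  Position 8: MUL
  Position 9: CMP <- MATCH
  Position 10: MUL
Matches at positions: [2, 9]
Total CMP count: 2

2


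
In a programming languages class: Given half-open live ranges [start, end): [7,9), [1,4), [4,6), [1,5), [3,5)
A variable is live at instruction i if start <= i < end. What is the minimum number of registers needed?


Live ranges:
  Var0: [7, 9)
  Var1: [1, 4)
  Var2: [4, 6)
  Var3: [1, 5)
  Var4: [3, 5)
Sweep-line events (position, delta, active):
  pos=1 start -> active=1
  pos=1 start -> active=2
  pos=3 start -> active=3
  pos=4 end -> active=2
  pos=4 start -> active=3
  pos=5 end -> active=2
  pos=5 end -> active=1
  pos=6 end -> active=0
  pos=7 start -> active=1
  pos=9 end -> active=0
Maximum simultaneous active: 3
Minimum registers needed: 3

3


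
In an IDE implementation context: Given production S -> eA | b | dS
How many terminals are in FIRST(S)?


Production: S -> eA | b | dS
Examining each alternative for leading terminals:
  S -> eA : first terminal = 'e'
  S -> b : first terminal = 'b'
  S -> dS : first terminal = 'd'
FIRST(S) = {b, d, e}
Count: 3

3


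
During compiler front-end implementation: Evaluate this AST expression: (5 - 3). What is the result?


Expression: (5 - 3)
Evaluating step by step:
  5 - 3 = 2
Result: 2

2


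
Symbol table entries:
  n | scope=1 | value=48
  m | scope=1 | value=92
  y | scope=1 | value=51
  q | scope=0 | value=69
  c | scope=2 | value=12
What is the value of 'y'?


Searching symbol table for 'y':
  n | scope=1 | value=48
  m | scope=1 | value=92
  y | scope=1 | value=51 <- MATCH
  q | scope=0 | value=69
  c | scope=2 | value=12
Found 'y' at scope 1 with value 51

51


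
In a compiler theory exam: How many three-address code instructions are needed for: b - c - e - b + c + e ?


Expression: b - c - e - b + c + e
Generating three-address code (respecting * over +/- precedence):
  Instruction 1: t1 = b - c
  Instruction 2: t2 = t1 - e
  Instruction 3: t3 = t2 - b
  Instruction 4: t4 = t3 + c
  Instruction 5: t5 = t4 + e
Total instructions: 5

5


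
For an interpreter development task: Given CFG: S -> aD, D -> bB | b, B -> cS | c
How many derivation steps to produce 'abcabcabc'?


Grammar: S -> aD, D -> bB | b, B -> cS | c
Deriving 'abcabcabc':
Step 1: S -> aD => aD
Step 2: D -> bB => abB
Step 3: B -> cS => abcS
Step 4: S -> aD => abcaD
Step 5: D -> bB => abcabB
Step 6: B -> cS => abcabcS
Step 7: S -> aD => abcabcaD
Step 8: D -> bB => abcabcabB
Step 9: B -> c => abcabcabc
Total derivation steps: 9

9


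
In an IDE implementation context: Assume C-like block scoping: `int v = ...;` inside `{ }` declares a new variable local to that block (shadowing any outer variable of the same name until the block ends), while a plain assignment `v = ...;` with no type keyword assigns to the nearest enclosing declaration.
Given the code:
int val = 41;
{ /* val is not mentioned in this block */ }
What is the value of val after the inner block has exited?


Analyzing scoping rules:
Outer scope: declares val = 41
Inner block: val is neither redeclared nor assigned -> unchanged
After the block -> 41
Result: 41

41


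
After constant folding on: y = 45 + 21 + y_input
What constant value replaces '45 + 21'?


Identifying constant sub-expression:
  Original: y = 45 + 21 + y_input
  45 and 21 are both compile-time constants
  Evaluating: 45 + 21 = 66
  After folding: y = 66 + y_input

66


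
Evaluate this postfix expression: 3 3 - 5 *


Processing tokens left to right:
Push 3, Push 3
Pop 3 and 3, compute 3 - 3 = 0, push 0
Push 5
Pop 0 and 5, compute 0 * 5 = 0, push 0
Stack result: 0

0


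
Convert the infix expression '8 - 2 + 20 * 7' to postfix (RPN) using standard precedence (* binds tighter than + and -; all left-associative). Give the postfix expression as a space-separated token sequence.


Applying the shunting-yard algorithm:
  Operand 8 -> output
  Push '-' onto operator stack -> op-stack: [-]
  Operand 2 -> output
  See '+' (prec 1); top '-' (prec 1) >= it -> pop '-' to output
  Push '+' onto operator stack -> op-stack: [+]
  Operand 20 -> output
  Push '*' onto operator stack -> op-stack: [+, *]
  Operand 7 -> output
  End of input: pop '*' to output
  End of input: pop '+' to output
Postfix result: 8 2 - 20 7 * +

8 2 - 20 7 * +


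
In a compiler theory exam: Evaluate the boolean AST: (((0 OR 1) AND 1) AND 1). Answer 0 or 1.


Step 1: Evaluate inner node
  0 OR 1 = 1
Step 2: Evaluate next node
  1 AND 1 = 1
Step 3: Evaluate root node
  1 AND 1 = 1

1


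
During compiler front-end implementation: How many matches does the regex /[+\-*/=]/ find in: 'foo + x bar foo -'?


Pattern: /[+\-*/=]/ (operators)
Input: 'foo + x bar foo -'
Scanning for matches:
  Match 1: '+'
  Match 2: '-'
Total matches: 2

2


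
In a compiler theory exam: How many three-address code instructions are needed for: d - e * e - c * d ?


Expression: d - e * e - c * d
Generating three-address code (respecting * over +/- precedence):
  Instruction 1: t1 = e * e
  Instruction 2: t2 = c * d
  Instruction 3: t3 = d - t1
  Instruction 4: t4 = t3 - t2
Total instructions: 4

4


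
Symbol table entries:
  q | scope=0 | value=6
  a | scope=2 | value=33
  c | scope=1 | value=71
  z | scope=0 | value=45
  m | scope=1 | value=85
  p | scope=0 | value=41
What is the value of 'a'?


Searching symbol table for 'a':
  q | scope=0 | value=6
  a | scope=2 | value=33 <- MATCH
  c | scope=1 | value=71
  z | scope=0 | value=45
  m | scope=1 | value=85
  p | scope=0 | value=41
Found 'a' at scope 2 with value 33

33


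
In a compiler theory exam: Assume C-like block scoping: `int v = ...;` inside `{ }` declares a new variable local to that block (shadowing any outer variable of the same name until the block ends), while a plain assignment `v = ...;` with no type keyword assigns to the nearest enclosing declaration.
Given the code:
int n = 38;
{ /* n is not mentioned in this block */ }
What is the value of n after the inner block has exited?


Analyzing scoping rules:
Outer scope: declares n = 38
Inner block: n is neither redeclared nor assigned -> unchanged
After the block -> 38
Result: 38

38


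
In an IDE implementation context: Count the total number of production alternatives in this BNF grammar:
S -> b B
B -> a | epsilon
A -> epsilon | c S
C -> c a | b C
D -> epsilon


Counting alternatives per rule:
  S: 1 alternative(s)
  B: 2 alternative(s)
  A: 2 alternative(s)
  C: 2 alternative(s)
  D: 1 alternative(s)
Sum: 1 + 2 + 2 + 2 + 1 = 8

8


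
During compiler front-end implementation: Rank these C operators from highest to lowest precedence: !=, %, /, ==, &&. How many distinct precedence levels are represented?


Looking up precedence for each operator:
  != -> precedence 3
  % -> precedence 6
  / -> precedence 6
  == -> precedence 3
  && -> precedence 2
Sorted highest to lowest: %, /, !=, ==, &&
Distinct precedence values: [6, 3, 2]
Number of distinct levels: 3

3


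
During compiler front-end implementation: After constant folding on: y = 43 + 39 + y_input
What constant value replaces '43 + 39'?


Identifying constant sub-expression:
  Original: y = 43 + 39 + y_input
  43 and 39 are both compile-time constants
  Evaluating: 43 + 39 = 82
  After folding: y = 82 + y_input

82


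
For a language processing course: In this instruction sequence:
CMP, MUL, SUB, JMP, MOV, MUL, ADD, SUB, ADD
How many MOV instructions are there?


Scanning instruction sequence for MOV:
  Position 1: CMP
  Position 2: MUL
  Position 3: SUB
  Position 4: JMP
  Position 5: MOV <- MATCH
  Position 6: MUL
  Position 7: ADD
  Position 8: SUB
  Position 9: ADD
Matches at positions: [5]
Total MOV count: 1

1


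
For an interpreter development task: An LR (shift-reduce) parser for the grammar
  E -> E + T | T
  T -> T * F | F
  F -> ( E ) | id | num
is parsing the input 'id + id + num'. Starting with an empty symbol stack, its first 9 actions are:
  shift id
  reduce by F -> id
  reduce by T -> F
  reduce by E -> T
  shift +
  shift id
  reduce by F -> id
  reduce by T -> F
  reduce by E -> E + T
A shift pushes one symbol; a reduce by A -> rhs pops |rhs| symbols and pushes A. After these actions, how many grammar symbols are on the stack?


Tracking the symbol stack through each action:
  Action 1: shift 'id' : push -> stack = [id] (size 1)
  Action 2: reduce by F -> id : pop 1, push F -> stack = [F] (size 1)
  Action 3: reduce by T -> F : pop 1, push T -> stack = [T] (size 1)
  Action 4: reduce by E -> T : pop 1, push E -> stack = [E] (size 1)
  Action 5: shift '+' : push -> stack = [E, +] (size 2)
  Action 6: shift 'id' : push -> stack = [E, +, id] (size 3)
  Action 7: reduce by F -> id : pop 1, push F -> stack = [E, +, F] (size 3)
  Action 8: reduce by T -> F : pop 1, push T -> stack = [E, +, T] (size 3)
  Action 9: reduce by E -> E + T : pop 3, push E -> stack = [E] (size 1)
Final stack size: 1

1


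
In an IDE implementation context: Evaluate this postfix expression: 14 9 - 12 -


Processing tokens left to right:
Push 14, Push 9
Pop 14 and 9, compute 14 - 9 = 5, push 5
Push 12
Pop 5 and 12, compute 5 - 12 = -7, push -7
Stack result: -7

-7


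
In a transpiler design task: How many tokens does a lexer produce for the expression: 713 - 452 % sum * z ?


Scanning '713 - 452 % sum * z'
Token 1: '713' -> integer_literal
Token 2: '-' -> operator
Token 3: '452' -> integer_literal
Token 4: '%' -> operator
Token 5: 'sum' -> identifier
Token 6: '*' -> operator
Token 7: 'z' -> identifier
Total tokens: 7

7


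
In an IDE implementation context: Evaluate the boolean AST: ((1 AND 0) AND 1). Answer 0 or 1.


Step 1: Evaluate inner node
  1 AND 0 = 0
Step 2: Evaluate root node
  0 AND 1 = 0

0


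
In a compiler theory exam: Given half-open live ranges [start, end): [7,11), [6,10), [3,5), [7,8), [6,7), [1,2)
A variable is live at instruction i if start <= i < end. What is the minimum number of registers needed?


Live ranges:
  Var0: [7, 11)
  Var1: [6, 10)
  Var2: [3, 5)
  Var3: [7, 8)
  Var4: [6, 7)
  Var5: [1, 2)
Sweep-line events (position, delta, active):
  pos=1 start -> active=1
  pos=2 end -> active=0
  pos=3 start -> active=1
  pos=5 end -> active=0
  pos=6 start -> active=1
  pos=6 start -> active=2
  pos=7 end -> active=1
  pos=7 start -> active=2
  pos=7 start -> active=3
  pos=8 end -> active=2
  pos=10 end -> active=1
  pos=11 end -> active=0
Maximum simultaneous active: 3
Minimum registers needed: 3

3


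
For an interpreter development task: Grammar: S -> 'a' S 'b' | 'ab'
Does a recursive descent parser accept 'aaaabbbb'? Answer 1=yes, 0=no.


Grammar accepts strings of the form a^n b^n (n >= 1)
Word: 'aaaabbbb'
Counting: 4 a's and 4 b's
Check: 4 == 4? Yes
Derivation (S -> aSb applied 3 time(s), then S -> ab): S => aSb => aaSbb => aaaSbbb => aaaabbbb
Accepted

1


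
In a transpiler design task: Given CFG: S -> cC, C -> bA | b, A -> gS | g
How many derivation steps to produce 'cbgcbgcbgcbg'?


Grammar: S -> cC, C -> bA | b, A -> gS | g
Deriving 'cbgcbgcbgcbg':
Step 1: S -> cC => cC
Step 2: C -> bA => cbA
Step 3: A -> gS => cbgS
Step 4: S -> cC => cbgcC
Step 5: C -> bA => cbgcbA
Step 6: A -> gS => cbgcbgS
Step 7: S -> cC => cbgcbgcC
Step 8: C -> bA => cbgcbgcbA
Step 9: A -> gS => cbgcbgcbgS
Step 10: S -> cC => cbgcbgcbgcC
Step 11: C -> bA => cbgcbgcbgcbA
Step 12: A -> g => cbgcbgcbgcbg
Total derivation steps: 12

12


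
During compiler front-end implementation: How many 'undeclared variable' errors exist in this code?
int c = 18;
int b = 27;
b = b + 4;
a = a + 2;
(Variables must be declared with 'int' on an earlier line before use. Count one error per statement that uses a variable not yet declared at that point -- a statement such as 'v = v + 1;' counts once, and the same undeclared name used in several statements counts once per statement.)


Scanning code line by line:
  Line 1: declare 'c' -> declared = ['c']
  Line 2: declare 'b' -> declared = ['b', 'c']
  Line 3: use 'b' -> OK (declared)
  Line 4: use 'a' -> ERROR (undeclared)
Total undeclared variable errors: 1

1


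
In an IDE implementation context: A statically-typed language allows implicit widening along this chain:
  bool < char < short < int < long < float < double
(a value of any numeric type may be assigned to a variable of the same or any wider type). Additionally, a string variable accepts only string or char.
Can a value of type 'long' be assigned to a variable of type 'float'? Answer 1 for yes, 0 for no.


Target variable type: float
Source value type: long
Numeric ranks: long=4, float=5
Widening allowed iff rank(source) <= rank(target): 4 <= 5? Yes
Result: 1

1


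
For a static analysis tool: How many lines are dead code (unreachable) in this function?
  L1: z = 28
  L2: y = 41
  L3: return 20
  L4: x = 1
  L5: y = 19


Analyzing control flow:
  L1: reachable (before return)
  L2: reachable (before return)
  L3: reachable (return statement)
  L4: DEAD (after return at L3)
  L5: DEAD (after return at L3)
Return at L3, total lines = 5
Dead lines: L4 through L5
Count: 2

2


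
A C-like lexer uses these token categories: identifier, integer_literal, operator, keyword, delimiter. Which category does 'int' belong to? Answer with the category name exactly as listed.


Token: 'int'
Checking categories:
  identifier: no
  integer_literal: no
  operator: no
  keyword: YES
  delimiter: no
Category: keyword

keyword


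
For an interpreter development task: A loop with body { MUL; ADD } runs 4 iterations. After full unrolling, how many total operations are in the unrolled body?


Loop body operations: MUL, ADD (2 ops per iteration)
Unrolling 4 iterations:
  Iteration 1: MUL, ADD (2 ops)
  Iteration 2: MUL, ADD (2 ops)
  Iteration 3: MUL, ADD (2 ops)
  Iteration 4: MUL, ADD (2 ops)
Total: 4 iterations * 2 ops/iter = 8 operations

8


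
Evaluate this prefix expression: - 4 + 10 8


Parsing prefix expression: - 4 + 10 8
Step 1: Innermost operation '+ 10 8'
  10 + 8 = 18
Step 2: Outer operation '- 4 [18]'
  4 - 18 = -14

-14


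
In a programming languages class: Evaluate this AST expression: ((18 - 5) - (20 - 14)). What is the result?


Expression: ((18 - 5) - (20 - 14))
Evaluating step by step:
  18 - 5 = 13
  20 - 14 = 6
  13 - 6 = 7
Result: 7

7


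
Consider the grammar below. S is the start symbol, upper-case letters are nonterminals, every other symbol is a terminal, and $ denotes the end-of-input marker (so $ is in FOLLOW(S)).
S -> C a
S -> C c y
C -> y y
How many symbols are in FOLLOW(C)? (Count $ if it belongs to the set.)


S is the start symbol and does not occur in any rule body, so FOLLOW(S) = {$}.
Examining every occurrence of C in a rule body:
  S -> C a : C is followed by terminal 'a' -> add 'a'
  S -> C c y : C is followed by terminal 'c' -> add 'c'
  C -> y y : C does not occur in the body -> contributes nothing
FOLLOW(C) = {a, c}
Count: 2

2


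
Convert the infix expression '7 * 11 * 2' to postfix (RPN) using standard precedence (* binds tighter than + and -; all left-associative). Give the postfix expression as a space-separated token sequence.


Applying the shunting-yard algorithm:
  Operand 7 -> output
  Push '*' onto operator stack -> op-stack: [*]
  Operand 11 -> output
  See '*' (prec 2); top '*' (prec 2) >= it -> pop '*' to output
  Push '*' onto operator stack -> op-stack: [*]
  Operand 2 -> output
  End of input: pop '*' to output
Postfix result: 7 11 * 2 *

7 11 * 2 *


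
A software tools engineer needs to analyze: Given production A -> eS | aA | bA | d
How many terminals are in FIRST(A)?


Production: A -> eS | aA | bA | d
Examining each alternative for leading terminals:
  A -> eS : first terminal = 'e'
  A -> aA : first terminal = 'a'
  A -> bA : first terminal = 'b'
  A -> d : first terminal = 'd'
FIRST(A) = {a, b, d, e}
Count: 4

4


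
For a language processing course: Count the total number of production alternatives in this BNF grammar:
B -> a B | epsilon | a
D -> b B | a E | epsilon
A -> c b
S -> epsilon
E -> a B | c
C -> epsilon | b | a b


Counting alternatives per rule:
  B: 3 alternative(s)
  D: 3 alternative(s)
  A: 1 alternative(s)
  S: 1 alternative(s)
  E: 2 alternative(s)
  C: 3 alternative(s)
Sum: 3 + 3 + 1 + 1 + 2 + 3 = 13

13


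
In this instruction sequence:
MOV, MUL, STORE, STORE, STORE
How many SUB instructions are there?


Scanning instruction sequence for SUB:
  Position 1: MOV
  Position 2: MUL
  Position 3: STORE
  Position 4: STORE
  Position 5: STORE
Matches at positions: []
Total SUB count: 0

0


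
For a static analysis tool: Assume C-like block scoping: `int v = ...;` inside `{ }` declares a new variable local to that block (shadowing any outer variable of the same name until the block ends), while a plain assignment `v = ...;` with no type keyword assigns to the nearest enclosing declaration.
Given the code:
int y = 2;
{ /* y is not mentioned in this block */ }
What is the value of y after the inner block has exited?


Analyzing scoping rules:
Outer scope: declares y = 2
Inner block: y is neither redeclared nor assigned -> unchanged
After the block -> 2
Result: 2

2


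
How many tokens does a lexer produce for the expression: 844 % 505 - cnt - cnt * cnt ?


Scanning '844 % 505 - cnt - cnt * cnt'
Token 1: '844' -> integer_literal
Token 2: '%' -> operator
Token 3: '505' -> integer_literal
Token 4: '-' -> operator
Token 5: 'cnt' -> identifier
Token 6: '-' -> operator
Token 7: 'cnt' -> identifier
Token 8: '*' -> operator
Token 9: 'cnt' -> identifier
Total tokens: 9

9


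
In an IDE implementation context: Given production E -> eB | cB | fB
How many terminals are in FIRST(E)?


Production: E -> eB | cB | fB
Examining each alternative for leading terminals:
  E -> eB : first terminal = 'e'
  E -> cB : first terminal = 'c'
  E -> fB : first terminal = 'f'
FIRST(E) = {c, e, f}
Count: 3

3


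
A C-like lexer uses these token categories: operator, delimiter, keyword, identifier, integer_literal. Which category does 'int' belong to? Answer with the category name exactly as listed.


Token: 'int'
Checking categories:
  identifier: no
  integer_literal: no
  operator: no
  keyword: YES
  delimiter: no
Category: keyword

keyword


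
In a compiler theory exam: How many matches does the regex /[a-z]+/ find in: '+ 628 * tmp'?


Pattern: /[a-z]+/ (identifiers)
Input: '+ 628 * tmp'
Scanning for matches:
  Match 1: 'tmp'
Total matches: 1

1


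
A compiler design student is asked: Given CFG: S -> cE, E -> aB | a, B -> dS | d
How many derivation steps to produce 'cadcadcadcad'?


Grammar: S -> cE, E -> aB | a, B -> dS | d
Deriving 'cadcadcadcad':
Step 1: S -> cE => cE
Step 2: E -> aB => caB
Step 3: B -> dS => cadS
Step 4: S -> cE => cadcE
Step 5: E -> aB => cadcaB
Step 6: B -> dS => cadcadS
Step 7: S -> cE => cadcadcE
Step 8: E -> aB => cadcadcaB
Step 9: B -> dS => cadcadcadS
Step 10: S -> cE => cadcadcadcE
Step 11: E -> aB => cadcadcadcaB
Step 12: B -> d => cadcadcadcad
Total derivation steps: 12

12


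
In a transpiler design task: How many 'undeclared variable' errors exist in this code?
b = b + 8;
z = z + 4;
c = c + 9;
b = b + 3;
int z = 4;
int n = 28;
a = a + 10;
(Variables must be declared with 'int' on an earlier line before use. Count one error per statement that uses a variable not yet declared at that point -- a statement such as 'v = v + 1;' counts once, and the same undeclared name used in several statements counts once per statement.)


Scanning code line by line:
  Line 1: use 'b' -> ERROR (undeclared)
  Line 2: use 'z' -> ERROR (undeclared)
  Line 3: use 'c' -> ERROR (undeclared)
  Line 4: use 'b' -> ERROR (undeclared)
  Line 5: declare 'z' -> declared = ['z']
  Line 6: declare 'n' -> declared = ['n', 'z']
  Line 7: use 'a' -> ERROR (undeclared)
Total undeclared variable errors: 5

5


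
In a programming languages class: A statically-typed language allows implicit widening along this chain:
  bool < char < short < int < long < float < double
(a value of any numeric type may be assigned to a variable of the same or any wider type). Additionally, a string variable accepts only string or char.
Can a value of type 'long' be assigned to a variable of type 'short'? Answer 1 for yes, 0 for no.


Target variable type: short
Source value type: long
Numeric ranks: long=4, short=2
Widening allowed iff rank(source) <= rank(target): 4 <= 2? No
Result: 0

0


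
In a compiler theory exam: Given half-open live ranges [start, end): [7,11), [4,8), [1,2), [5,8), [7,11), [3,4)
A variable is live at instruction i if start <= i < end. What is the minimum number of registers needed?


Live ranges:
  Var0: [7, 11)
  Var1: [4, 8)
  Var2: [1, 2)
  Var3: [5, 8)
  Var4: [7, 11)
  Var5: [3, 4)
Sweep-line events (position, delta, active):
  pos=1 start -> active=1
  pos=2 end -> active=0
  pos=3 start -> active=1
  pos=4 end -> active=0
  pos=4 start -> active=1
  pos=5 start -> active=2
  pos=7 start -> active=3
  pos=7 start -> active=4
  pos=8 end -> active=3
  pos=8 end -> active=2
  pos=11 end -> active=1
  pos=11 end -> active=0
Maximum simultaneous active: 4
Minimum registers needed: 4

4


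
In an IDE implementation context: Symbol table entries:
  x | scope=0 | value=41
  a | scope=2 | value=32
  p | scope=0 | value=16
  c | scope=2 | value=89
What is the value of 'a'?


Searching symbol table for 'a':
  x | scope=0 | value=41
  a | scope=2 | value=32 <- MATCH
  p | scope=0 | value=16
  c | scope=2 | value=89
Found 'a' at scope 2 with value 32

32


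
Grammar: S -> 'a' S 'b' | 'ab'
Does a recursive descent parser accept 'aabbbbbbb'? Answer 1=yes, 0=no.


Grammar accepts strings of the form a^n b^n (n >= 1)
Word: 'aabbbbbbb'
Counting: 2 a's and 7 b's
Check: 2 == 7? No
Mismatch: a-count != b-count
Rejected

0


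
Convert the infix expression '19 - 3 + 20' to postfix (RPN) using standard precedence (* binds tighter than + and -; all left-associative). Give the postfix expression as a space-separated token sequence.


Applying the shunting-yard algorithm:
  Operand 19 -> output
  Push '-' onto operator stack -> op-stack: [-]
  Operand 3 -> output
  See '+' (prec 1); top '-' (prec 1) >= it -> pop '-' to output
  Push '+' onto operator stack -> op-stack: [+]
  Operand 20 -> output
  End of input: pop '+' to output
Postfix result: 19 3 - 20 +

19 3 - 20 +
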